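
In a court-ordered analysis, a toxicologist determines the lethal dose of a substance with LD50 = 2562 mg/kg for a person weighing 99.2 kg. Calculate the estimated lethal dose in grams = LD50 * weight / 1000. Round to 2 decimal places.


Lethal dose calculation:
Lethal dose = LD50 * body_weight / 1000
= 2562 * 99.2 / 1000
= 254150.4 / 1000
= 254.15 g

254.15


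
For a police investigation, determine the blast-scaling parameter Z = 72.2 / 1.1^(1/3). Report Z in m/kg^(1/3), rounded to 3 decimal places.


Scaled distance calculation:
W^(1/3) = 1.1^(1/3) = 1.03228
Z = R / W^(1/3) = 72.2 / 1.03228
Z = 69.942 m/kg^(1/3)

69.942


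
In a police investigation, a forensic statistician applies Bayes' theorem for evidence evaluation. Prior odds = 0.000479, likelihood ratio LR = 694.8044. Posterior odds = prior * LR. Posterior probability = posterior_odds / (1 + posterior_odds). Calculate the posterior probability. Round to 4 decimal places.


Bayesian evidence evaluation:
Posterior odds = prior_odds * LR = 0.000479 * 694.8044 = 0.3328113
Posterior probability = posterior_odds / (1 + posterior_odds)
= 0.3328113 / (1 + 0.3328113)
= 0.3328113 / 1.3328113
= 0.2497

0.2497


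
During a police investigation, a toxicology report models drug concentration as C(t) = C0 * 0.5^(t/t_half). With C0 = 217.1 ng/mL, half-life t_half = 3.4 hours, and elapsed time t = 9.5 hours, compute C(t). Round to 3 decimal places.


Drug concentration decay:
Number of half-lives = t / t_half = 9.5 / 3.4 = 2.794118
Decay factor = 0.5^2.794118 = 0.14417391
C(t) = 217.1 * 0.14417391 = 31.300 ng/mL

31.300


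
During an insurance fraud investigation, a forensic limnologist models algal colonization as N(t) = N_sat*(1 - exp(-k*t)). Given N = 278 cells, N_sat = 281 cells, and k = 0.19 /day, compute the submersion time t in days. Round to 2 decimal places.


PMSI from diatom colonization curve:
N / N_sat = 278 / 281 = 0.989324
1 - N/N_sat = 0.010676
ln(1 - N/N_sat) = -4.539757
t = -ln(1 - N/N_sat) / k = -(-4.539757) / 0.19 = 23.89 days

23.89


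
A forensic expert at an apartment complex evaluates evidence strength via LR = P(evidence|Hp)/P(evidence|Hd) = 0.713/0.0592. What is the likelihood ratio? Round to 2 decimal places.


Likelihood ratio calculation:
LR = P(E|Hp) / P(E|Hd)
LR = 0.713 / 0.0592
LR = 12.04

12.04


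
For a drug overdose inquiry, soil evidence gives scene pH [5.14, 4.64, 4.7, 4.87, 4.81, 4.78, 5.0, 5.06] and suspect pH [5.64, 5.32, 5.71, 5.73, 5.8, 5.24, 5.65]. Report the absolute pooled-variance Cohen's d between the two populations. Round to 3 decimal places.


Pooled-variance Cohen's d for soil pH comparison:
Scene mean = 39 / 8 = 4.875
Suspect mean = 39.09 / 7 = 5.584286
Scene sample variance s_s^2 = 0.031314
Suspect sample variance s_c^2 = 0.046562
Pooled variance = ((n_s-1)*s_s^2 + (n_c-1)*s_c^2) / (n_s + n_c - 2) = 0.038352
Pooled SD = sqrt(0.038352) = 0.195837
Mean difference = -0.709286
|d| = |-0.709286| / 0.195837 = 3.622

3.622


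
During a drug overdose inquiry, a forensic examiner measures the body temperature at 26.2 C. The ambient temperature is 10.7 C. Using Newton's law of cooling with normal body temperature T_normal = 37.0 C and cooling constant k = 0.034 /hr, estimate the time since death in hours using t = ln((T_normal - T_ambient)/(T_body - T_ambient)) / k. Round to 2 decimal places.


Using Newton's law of cooling:
t = ln((T_normal - T_ambient) / (T_body - T_ambient)) / k
T_normal - T_ambient = 26.3
T_body - T_ambient = 15.5
Ratio = 1.696774
ln(ratio) = 0.528729
t = 0.528729 / 0.034 = 15.55 hours

15.55


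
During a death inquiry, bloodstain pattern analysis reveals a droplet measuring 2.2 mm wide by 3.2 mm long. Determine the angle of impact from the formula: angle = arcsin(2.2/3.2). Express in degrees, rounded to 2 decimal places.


Blood spatter impact angle calculation:
width / length = 2.2 / 3.2 = 0.6875
angle = arcsin(0.6875)
angle = 43.43 degrees

43.43


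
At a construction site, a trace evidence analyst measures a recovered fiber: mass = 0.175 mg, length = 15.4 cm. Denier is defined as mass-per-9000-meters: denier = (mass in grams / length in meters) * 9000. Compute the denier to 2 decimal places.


Denier calculation:
Mass in grams = 0.175 mg / 1000 = 0.000175 g
Length in meters = 15.4 cm / 100 = 0.154 m
Linear density = mass / length = 0.000175 / 0.154 = 0.00113636 g/m
Denier = (g/m) * 9000 = 0.00113636 * 9000 = 10.23

10.23


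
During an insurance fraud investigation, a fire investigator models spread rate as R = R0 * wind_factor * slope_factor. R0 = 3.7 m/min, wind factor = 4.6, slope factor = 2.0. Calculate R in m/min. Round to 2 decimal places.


Fire spread rate calculation:
R = R0 * wind_factor * slope_factor
= 3.7 * 4.6 * 2.0
= 17.02 * 2.0
= 34.04 m/min

34.04


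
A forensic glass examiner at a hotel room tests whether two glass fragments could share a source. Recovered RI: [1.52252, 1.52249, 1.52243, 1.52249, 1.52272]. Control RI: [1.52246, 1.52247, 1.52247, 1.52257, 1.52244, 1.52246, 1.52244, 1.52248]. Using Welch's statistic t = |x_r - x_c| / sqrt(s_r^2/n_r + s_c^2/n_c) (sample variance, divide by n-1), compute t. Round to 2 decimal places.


Welch's t-criterion for glass RI comparison:
Recovered mean = sum / n_r = 7.61265 / 5 = 1.52253
Control mean = sum / n_c = 12.17979 / 8 = 1.5224738
Recovered sample variance s_r^2 = 1.235e-08
Control sample variance s_c^2 = 1.7125e-09
Welch SE (unpooled) = sqrt(s_r^2/n_r + s_c^2/n_c) = sqrt(2.47e-09 + 2.14062e-10) = sqrt(2.68406e-09) = 5.18079e-05
|mean_r - mean_c| = 5.625e-05
t = 5.625e-05 / 5.18079e-05 = 1.09

1.09


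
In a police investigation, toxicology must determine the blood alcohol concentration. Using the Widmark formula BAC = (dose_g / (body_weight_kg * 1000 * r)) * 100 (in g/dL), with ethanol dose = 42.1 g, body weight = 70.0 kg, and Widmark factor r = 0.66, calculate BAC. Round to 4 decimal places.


Applying the Widmark formula:
BAC = (dose_g / (body_wt * 1000 * r)) * 100
Denominator = 70.0 * 1000 * 0.66 = 46200
BAC = (42.1 / 46200) * 100
BAC = 0.0911 g/dL

0.0911


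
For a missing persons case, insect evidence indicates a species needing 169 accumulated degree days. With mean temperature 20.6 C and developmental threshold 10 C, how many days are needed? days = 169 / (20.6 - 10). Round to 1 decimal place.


Insect development time:
Effective temperature = avg_temp - T_base = 20.6 - 10 = 10.6 C
Days = ADD / effective_temp = 169 / 10.6 = 15.9 days

15.9


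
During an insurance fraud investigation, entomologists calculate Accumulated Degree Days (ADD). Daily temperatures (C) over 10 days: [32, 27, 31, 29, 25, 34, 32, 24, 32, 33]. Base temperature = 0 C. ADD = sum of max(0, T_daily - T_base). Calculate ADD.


Computing ADD day by day:
Day 1: max(0, 32 - 0) = 32
Day 2: max(0, 27 - 0) = 27
Day 3: max(0, 31 - 0) = 31
Day 4: max(0, 29 - 0) = 29
Day 5: max(0, 25 - 0) = 25
Day 6: max(0, 34 - 0) = 34
Day 7: max(0, 32 - 0) = 32
Day 8: max(0, 24 - 0) = 24
Day 9: max(0, 32 - 0) = 32
Day 10: max(0, 33 - 0) = 33
Total ADD = 299

299


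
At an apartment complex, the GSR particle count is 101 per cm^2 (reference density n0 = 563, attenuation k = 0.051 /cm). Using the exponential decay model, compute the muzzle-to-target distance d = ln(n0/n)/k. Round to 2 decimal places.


GSR distance calculation:
n0/n = 563 / 101 = 5.574257
ln(n0/n) = 1.718159
d = 1.718159 / 0.051 = 33.69 cm

33.69


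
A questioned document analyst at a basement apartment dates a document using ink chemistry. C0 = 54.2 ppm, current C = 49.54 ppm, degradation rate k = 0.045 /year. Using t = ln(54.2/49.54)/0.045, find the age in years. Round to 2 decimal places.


Document age estimation:
C0/C = 54.2 / 49.54 = 1.094065
ln(C0/C) = 0.0899
t = 0.0899 / 0.045 = 2.00 years

2.00


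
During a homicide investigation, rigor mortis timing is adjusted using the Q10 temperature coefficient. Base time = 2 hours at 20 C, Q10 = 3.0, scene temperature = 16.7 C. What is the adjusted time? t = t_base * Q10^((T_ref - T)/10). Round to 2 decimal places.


Rigor mortis time adjustment:
Exponent = (T_ref - T_actual) / 10 = (20 - 16.7) / 10 = 0.33
Q10 factor = 3.0^0.33 = 1.43698
t_adjusted = 2 * 1.43698 = 2.87 hours

2.87


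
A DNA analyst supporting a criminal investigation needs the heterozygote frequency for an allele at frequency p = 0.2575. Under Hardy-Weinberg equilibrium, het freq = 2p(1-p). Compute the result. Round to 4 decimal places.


Hardy-Weinberg heterozygote frequency:
q = 1 - p = 1 - 0.2575 = 0.7425
2pq = 2 * 0.2575 * 0.7425 = 0.3824

0.3824


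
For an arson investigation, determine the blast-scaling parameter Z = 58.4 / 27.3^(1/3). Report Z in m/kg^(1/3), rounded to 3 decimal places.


Scaled distance calculation:
W^(1/3) = 27.3^(1/3) = 3.01107
Z = R / W^(1/3) = 58.4 / 3.01107
Z = 19.395 m/kg^(1/3)

19.395


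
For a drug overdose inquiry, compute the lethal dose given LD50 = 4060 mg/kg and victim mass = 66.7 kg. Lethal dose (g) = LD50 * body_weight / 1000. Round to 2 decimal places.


Lethal dose calculation:
Lethal dose = LD50 * body_weight / 1000
= 4060 * 66.7 / 1000
= 270802 / 1000
= 270.80 g

270.80


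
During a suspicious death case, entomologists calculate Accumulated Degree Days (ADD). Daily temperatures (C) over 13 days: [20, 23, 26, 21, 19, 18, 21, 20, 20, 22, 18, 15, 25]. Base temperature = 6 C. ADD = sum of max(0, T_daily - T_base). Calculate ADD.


Computing ADD day by day:
Day 1: max(0, 20 - 6) = 14
Day 2: max(0, 23 - 6) = 17
Day 3: max(0, 26 - 6) = 20
Day 4: max(0, 21 - 6) = 15
Day 5: max(0, 19 - 6) = 13
Day 6: max(0, 18 - 6) = 12
Day 7: max(0, 21 - 6) = 15
Day 8: max(0, 20 - 6) = 14
Day 9: max(0, 20 - 6) = 14
Day 10: max(0, 22 - 6) = 16
Day 11: max(0, 18 - 6) = 12
Day 12: max(0, 15 - 6) = 9
Day 13: max(0, 25 - 6) = 19
Total ADD = 190

190


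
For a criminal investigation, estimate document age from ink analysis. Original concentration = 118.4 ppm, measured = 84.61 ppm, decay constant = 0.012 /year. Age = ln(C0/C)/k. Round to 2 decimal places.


Document age estimation:
C0/C = 118.4 / 84.61 = 1.399362
ln(C0/C) = 0.336016
t = 0.336016 / 0.012 = 28.00 years

28.00


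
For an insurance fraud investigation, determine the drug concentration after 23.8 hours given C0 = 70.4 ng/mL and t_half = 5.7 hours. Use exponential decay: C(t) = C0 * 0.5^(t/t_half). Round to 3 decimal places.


Drug concentration decay:
Number of half-lives = t / t_half = 23.8 / 5.7 = 4.175439
Decay factor = 0.5^4.175439 = 0.05534363
C(t) = 70.4 * 0.05534363 = 3.896 ng/mL

3.896


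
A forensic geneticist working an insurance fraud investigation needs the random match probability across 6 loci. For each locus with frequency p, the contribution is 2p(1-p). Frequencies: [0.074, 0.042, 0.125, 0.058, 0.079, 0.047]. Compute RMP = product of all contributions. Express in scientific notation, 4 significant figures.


Computing RMP for 6 loci:
Locus 1: 2 * 0.074 * 0.926 = 0.137048
Locus 2: 2 * 0.042 * 0.958 = 0.080472
Locus 3: 2 * 0.125 * 0.875 = 0.21875
Locus 4: 2 * 0.058 * 0.942 = 0.109272
Locus 5: 2 * 0.079 * 0.921 = 0.145518
Locus 6: 2 * 0.047 * 0.953 = 0.089582
RMP = 3.436e-06

3.436e-06


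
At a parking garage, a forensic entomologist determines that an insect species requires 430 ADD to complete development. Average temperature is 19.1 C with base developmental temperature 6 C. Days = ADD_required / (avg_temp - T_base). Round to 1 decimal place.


Insect development time:
Effective temperature = avg_temp - T_base = 19.1 - 6 = 13.1 C
Days = ADD / effective_temp = 430 / 13.1 = 32.8 days

32.8


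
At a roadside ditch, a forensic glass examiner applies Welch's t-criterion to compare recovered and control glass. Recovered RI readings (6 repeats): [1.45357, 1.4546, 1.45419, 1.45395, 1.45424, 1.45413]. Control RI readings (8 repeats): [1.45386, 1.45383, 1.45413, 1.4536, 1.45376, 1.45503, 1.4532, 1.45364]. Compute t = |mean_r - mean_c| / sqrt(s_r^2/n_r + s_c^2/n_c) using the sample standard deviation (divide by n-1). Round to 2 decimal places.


Welch's t-criterion for glass RI comparison:
Recovered mean = sum / n_r = 8.72468 / 6 = 1.4541133
Control mean = sum / n_c = 11.63105 / 8 = 1.4538813
Recovered sample variance s_r^2 = 1.16187e-07
Control sample variance s_c^2 = 2.85813e-07
Welch SE (unpooled) = sqrt(s_r^2/n_r + s_c^2/n_c) = sqrt(1.93644e-08 + 3.57266e-08) = sqrt(5.5091e-08) = 0.000234715
|mean_r - mean_c| = 0.000232083
t = 0.000232083 / 0.000234715 = 0.99

0.99


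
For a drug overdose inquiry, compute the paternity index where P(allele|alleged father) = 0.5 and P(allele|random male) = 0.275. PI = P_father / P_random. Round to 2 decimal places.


Paternity Index calculation:
PI = P(allele|father) / P(allele|random)
PI = 0.5 / 0.275
PI = 1.82

1.82


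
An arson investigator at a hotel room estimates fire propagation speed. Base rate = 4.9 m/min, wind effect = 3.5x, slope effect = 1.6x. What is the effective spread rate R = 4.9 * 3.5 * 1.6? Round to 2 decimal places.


Fire spread rate calculation:
R = R0 * wind_factor * slope_factor
= 4.9 * 3.5 * 1.6
= 17.15 * 1.6
= 27.44 m/min

27.44


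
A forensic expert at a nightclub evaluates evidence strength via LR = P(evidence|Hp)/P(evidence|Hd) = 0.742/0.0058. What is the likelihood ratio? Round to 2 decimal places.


Likelihood ratio calculation:
LR = P(E|Hp) / P(E|Hd)
LR = 0.742 / 0.0058
LR = 127.93

127.93


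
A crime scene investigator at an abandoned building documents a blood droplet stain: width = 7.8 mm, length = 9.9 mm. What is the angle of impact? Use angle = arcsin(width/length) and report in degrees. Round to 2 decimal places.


Blood spatter impact angle calculation:
width / length = 7.8 / 9.9 = 0.787879
angle = arcsin(0.787879)
angle = 51.99 degrees

51.99


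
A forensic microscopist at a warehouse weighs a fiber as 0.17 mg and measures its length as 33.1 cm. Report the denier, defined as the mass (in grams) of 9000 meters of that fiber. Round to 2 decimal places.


Denier calculation:
Mass in grams = 0.17 mg / 1000 = 0.00017 g
Length in meters = 33.1 cm / 100 = 0.331 m
Linear density = mass / length = 0.00017 / 0.331 = 0.0005136 g/m
Denier = (g/m) * 9000 = 0.0005136 * 9000 = 4.62

4.62


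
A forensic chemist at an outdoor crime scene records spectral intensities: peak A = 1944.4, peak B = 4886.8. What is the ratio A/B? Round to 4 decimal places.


Spectral peak ratio:
Peak A = 1944.4 counts
Peak B = 4886.8 counts
Ratio = 1944.4 / 4886.8 = 0.3979

0.3979


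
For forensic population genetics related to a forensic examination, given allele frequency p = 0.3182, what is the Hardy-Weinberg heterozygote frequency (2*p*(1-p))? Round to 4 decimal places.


Hardy-Weinberg heterozygote frequency:
q = 1 - p = 1 - 0.3182 = 0.6818
2pq = 2 * 0.3182 * 0.6818 = 0.4339

0.4339


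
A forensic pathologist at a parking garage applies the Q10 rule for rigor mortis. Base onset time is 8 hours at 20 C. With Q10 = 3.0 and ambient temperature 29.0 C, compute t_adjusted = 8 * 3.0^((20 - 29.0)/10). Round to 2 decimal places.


Rigor mortis time adjustment:
Exponent = (T_ref - T_actual) / 10 = (20 - 29.0) / 10 = -0.9
Q10 factor = 3.0^-0.9 = 0.37204
t_adjusted = 8 * 0.37204 = 2.98 hours

2.98


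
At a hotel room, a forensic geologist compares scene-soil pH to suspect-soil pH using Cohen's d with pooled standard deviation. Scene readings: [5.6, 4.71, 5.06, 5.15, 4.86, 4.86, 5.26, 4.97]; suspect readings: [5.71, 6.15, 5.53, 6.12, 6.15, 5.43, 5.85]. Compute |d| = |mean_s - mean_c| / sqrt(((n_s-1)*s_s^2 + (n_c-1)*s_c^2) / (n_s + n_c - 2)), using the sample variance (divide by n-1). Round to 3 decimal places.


Pooled-variance Cohen's d for soil pH comparison:
Scene mean = 40.47 / 8 = 5.05875
Suspect mean = 40.94 / 7 = 5.848571
Scene sample variance s_s^2 = 0.078612
Suspect sample variance s_c^2 = 0.091881
Pooled variance = ((n_s-1)*s_s^2 + (n_c-1)*s_c^2) / (n_s + n_c - 2) = 0.084736
Pooled SD = sqrt(0.084736) = 0.291094
Mean difference = -0.789821
|d| = |-0.789821| / 0.291094 = 2.713

2.713


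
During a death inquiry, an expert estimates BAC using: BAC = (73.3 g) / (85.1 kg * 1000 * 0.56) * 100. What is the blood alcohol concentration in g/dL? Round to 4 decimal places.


Applying the Widmark formula:
BAC = (dose_g / (body_wt * 1000 * r)) * 100
Denominator = 85.1 * 1000 * 0.56 = 47656
BAC = (73.3 / 47656) * 100
BAC = 0.1538 g/dL

0.1538


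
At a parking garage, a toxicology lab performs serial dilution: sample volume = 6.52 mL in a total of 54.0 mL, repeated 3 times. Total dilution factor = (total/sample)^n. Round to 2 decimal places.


Dilution factor calculation:
Single dilution = V_total / V_sample = 54.0 / 6.52 ≈ 8.282209
Number of dilutions = 3
Total DF = (54.0 / 6.52)^3 (full precision, rounded at the end) = 568.12

568.12


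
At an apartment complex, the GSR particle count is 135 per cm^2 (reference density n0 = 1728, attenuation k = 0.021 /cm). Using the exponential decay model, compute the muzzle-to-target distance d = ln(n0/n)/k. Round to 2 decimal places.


GSR distance calculation:
n0/n = 1728 / 135 = 12.8
ln(n0/n) = 2.549445
d = 2.549445 / 0.021 = 121.40 cm

121.40


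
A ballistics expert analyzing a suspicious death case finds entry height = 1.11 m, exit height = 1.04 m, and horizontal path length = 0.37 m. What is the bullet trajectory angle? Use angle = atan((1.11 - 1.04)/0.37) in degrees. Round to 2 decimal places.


Bullet trajectory angle:
Height difference = 1.11 - 1.04 = 0.07 m
angle = atan(0.07 / 0.37)
angle = atan(0.189189)
angle = 10.71 degrees

10.71


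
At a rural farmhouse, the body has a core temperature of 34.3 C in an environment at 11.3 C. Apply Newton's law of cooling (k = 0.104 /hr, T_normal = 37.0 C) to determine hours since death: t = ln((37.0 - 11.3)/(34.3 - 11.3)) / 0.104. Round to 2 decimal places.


Using Newton's law of cooling:
t = ln((T_normal - T_ambient) / (T_body - T_ambient)) / k
T_normal - T_ambient = 25.7
T_body - T_ambient = 23.0
Ratio = 1.117391
ln(ratio) = 0.110997
t = 0.110997 / 0.104 = 1.07 hours

1.07


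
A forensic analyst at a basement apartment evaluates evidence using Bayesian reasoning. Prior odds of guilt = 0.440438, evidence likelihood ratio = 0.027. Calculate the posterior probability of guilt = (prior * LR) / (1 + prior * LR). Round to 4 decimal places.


Bayesian evidence evaluation:
Posterior odds = prior_odds * LR = 0.440438 * 0.027 = 0.01189183
Posterior probability = posterior_odds / (1 + posterior_odds)
= 0.01189183 / (1 + 0.01189183)
= 0.01189183 / 1.01189183
= 0.0118

0.0118


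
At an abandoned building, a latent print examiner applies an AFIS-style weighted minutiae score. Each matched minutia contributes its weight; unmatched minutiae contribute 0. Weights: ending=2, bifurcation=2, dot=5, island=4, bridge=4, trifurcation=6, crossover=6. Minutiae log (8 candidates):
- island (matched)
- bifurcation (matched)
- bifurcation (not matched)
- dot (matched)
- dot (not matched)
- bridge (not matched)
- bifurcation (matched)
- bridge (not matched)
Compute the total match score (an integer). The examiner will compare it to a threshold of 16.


Weighted minutiae match score:
  island: matched, +4 (running total 4)
  bifurcation: matched, +2 (running total 6)
  bifurcation: not matched, +0
  dot: matched, +5 (running total 11)
  dot: not matched, +0
  bridge: not matched, +0
  bifurcation: matched, +2 (running total 13)
  bridge: not matched, +0
Total score = 13
Threshold = 16; verdict = inconclusive

13


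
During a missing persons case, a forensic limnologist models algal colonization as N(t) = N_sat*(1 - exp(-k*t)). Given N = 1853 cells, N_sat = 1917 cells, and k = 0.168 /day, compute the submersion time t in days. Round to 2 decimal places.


PMSI from diatom colonization curve:
N / N_sat = 1853 / 1917 = 0.966615
1 - N/N_sat = 0.033385
ln(1 - N/N_sat) = -3.399649
t = -ln(1 - N/N_sat) / k = -(-3.399649) / 0.168 = 20.24 days

20.24


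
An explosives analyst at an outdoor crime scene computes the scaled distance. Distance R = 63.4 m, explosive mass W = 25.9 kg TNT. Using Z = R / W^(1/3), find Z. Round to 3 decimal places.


Scaled distance calculation:
W^(1/3) = 25.9^(1/3) = 2.958693
Z = R / W^(1/3) = 63.4 / 2.958693
Z = 21.428 m/kg^(1/3)

21.428


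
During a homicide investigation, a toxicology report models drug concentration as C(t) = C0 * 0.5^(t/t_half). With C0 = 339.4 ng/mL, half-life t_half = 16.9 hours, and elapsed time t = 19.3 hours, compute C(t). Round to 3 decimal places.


Drug concentration decay:
Number of half-lives = t / t_half = 19.3 / 16.9 = 1.142012
Decay factor = 0.5^1.142012 = 0.4531272
C(t) = 339.4 * 0.4531272 = 153.791 ng/mL

153.791


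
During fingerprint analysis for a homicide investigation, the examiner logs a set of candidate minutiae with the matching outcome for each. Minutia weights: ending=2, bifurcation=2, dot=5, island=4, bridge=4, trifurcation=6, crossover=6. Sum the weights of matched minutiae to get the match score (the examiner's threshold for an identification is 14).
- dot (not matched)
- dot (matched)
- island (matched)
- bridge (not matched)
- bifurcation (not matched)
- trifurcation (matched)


Weighted minutiae match score:
  dot: not matched, +0
  dot: matched, +5 (running total 5)
  island: matched, +4 (running total 9)
  bridge: not matched, +0
  bifurcation: not matched, +0
  trifurcation: matched, +6 (running total 15)
Total score = 15
Threshold = 14; verdict = identification

15


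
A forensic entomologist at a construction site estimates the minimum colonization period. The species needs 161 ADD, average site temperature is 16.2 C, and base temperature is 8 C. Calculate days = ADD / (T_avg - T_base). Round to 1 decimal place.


Insect development time:
Effective temperature = avg_temp - T_base = 16.2 - 8 = 8.2 C
Days = ADD / effective_temp = 161 / 8.2 = 19.6 days

19.6


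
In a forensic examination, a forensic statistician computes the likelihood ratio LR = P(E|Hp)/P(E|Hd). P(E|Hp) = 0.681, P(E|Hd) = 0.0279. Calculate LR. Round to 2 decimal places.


Likelihood ratio calculation:
LR = P(E|Hp) / P(E|Hd)
LR = 0.681 / 0.0279
LR = 24.41

24.41


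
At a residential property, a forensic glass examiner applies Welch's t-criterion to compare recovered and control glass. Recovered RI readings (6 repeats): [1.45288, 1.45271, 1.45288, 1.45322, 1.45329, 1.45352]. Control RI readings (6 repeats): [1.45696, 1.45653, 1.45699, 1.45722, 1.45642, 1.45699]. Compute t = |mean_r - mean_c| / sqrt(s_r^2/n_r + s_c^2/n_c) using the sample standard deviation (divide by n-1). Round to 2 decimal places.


Welch's t-criterion for glass RI comparison:
Recovered mean = sum / n_r = 8.7185 / 6 = 1.4530833
Control mean = sum / n_c = 8.74111 / 6 = 1.4568517
Recovered sample variance s_r^2 = 9.48267e-08
Control sample variance s_c^2 = 9.50967e-08
Welch SE (unpooled) = sqrt(s_r^2/n_r + s_c^2/n_c) = sqrt(1.58044e-08 + 1.58494e-08) = sqrt(3.16538e-08) = 0.000177915
|mean_r - mean_c| = 0.00376833
t = 0.00376833 / 0.000177915 = 21.18

21.18


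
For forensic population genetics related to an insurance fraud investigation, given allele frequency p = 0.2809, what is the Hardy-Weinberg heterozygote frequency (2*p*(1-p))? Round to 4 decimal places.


Hardy-Weinberg heterozygote frequency:
q = 1 - p = 1 - 0.2809 = 0.7191
2pq = 2 * 0.2809 * 0.7191 = 0.4040

0.4040


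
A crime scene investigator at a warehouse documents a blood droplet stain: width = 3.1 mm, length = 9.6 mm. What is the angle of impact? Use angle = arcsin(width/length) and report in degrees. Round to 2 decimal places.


Blood spatter impact angle calculation:
width / length = 3.1 / 9.6 = 0.322917
angle = arcsin(0.322917)
angle = 18.84 degrees

18.84


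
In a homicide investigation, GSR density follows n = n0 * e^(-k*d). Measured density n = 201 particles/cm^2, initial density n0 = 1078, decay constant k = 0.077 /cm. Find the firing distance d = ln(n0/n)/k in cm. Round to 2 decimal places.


GSR distance calculation:
n0/n = 1078 / 201 = 5.363184
ln(n0/n) = 1.679558
d = 1.679558 / 0.077 = 21.81 cm

21.81


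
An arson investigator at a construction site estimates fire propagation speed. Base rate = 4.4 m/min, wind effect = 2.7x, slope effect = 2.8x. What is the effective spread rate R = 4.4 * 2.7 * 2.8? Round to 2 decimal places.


Fire spread rate calculation:
R = R0 * wind_factor * slope_factor
= 4.4 * 2.7 * 2.8
= 11.88 * 2.8
= 33.26 m/min

33.26


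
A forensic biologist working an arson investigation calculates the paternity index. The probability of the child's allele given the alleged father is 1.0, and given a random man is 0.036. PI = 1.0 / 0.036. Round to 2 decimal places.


Paternity Index calculation:
PI = P(allele|father) / P(allele|random)
PI = 1.0 / 0.036
PI = 27.78

27.78


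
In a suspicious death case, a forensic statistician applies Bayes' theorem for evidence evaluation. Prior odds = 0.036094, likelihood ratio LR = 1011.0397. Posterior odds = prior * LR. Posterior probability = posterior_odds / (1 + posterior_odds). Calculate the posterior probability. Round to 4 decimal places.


Bayesian evidence evaluation:
Posterior odds = prior_odds * LR = 0.036094 * 1011.0397 = 36.49247
Posterior probability = posterior_odds / (1 + posterior_odds)
= 36.49247 / (1 + 36.49247)
= 36.49247 / 37.49247
= 0.9733

0.9733


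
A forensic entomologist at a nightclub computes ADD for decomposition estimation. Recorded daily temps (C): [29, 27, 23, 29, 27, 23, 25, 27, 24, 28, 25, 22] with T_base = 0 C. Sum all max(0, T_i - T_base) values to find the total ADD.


Computing ADD day by day:
Day 1: max(0, 29 - 0) = 29
Day 2: max(0, 27 - 0) = 27
Day 3: max(0, 23 - 0) = 23
Day 4: max(0, 29 - 0) = 29
Day 5: max(0, 27 - 0) = 27
Day 6: max(0, 23 - 0) = 23
Day 7: max(0, 25 - 0) = 25
Day 8: max(0, 27 - 0) = 27
Day 9: max(0, 24 - 0) = 24
Day 10: max(0, 28 - 0) = 28
Day 11: max(0, 25 - 0) = 25
Day 12: max(0, 22 - 0) = 22
Total ADD = 309

309


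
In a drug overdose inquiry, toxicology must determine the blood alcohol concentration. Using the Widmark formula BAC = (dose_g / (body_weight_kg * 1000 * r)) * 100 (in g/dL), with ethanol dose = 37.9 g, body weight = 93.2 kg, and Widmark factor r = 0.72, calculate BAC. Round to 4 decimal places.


Applying the Widmark formula:
BAC = (dose_g / (body_wt * 1000 * r)) * 100
Denominator = 93.2 * 1000 * 0.72 = 67104
BAC = (37.9 / 67104) * 100
BAC = 0.0565 g/dL

0.0565


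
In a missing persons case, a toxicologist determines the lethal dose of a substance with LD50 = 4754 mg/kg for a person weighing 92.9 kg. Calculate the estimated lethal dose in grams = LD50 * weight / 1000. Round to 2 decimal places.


Lethal dose calculation:
Lethal dose = LD50 * body_weight / 1000
= 4754 * 92.9 / 1000
= 441646.6 / 1000
= 441.65 g

441.65


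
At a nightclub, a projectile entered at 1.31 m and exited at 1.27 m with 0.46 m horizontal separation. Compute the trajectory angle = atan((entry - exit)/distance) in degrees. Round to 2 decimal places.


Bullet trajectory angle:
Height difference = 1.31 - 1.27 = 0.04 m
angle = atan(0.04 / 0.46)
angle = atan(0.086957)
angle = 4.97 degrees

4.97


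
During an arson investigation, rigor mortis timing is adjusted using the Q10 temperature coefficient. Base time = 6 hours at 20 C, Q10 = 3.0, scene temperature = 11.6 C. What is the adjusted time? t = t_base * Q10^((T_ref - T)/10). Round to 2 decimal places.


Rigor mortis time adjustment:
Exponent = (T_ref - T_actual) / 10 = (20 - 11.6) / 10 = 0.84
Q10 factor = 3.0^0.84 = 2.51641
t_adjusted = 6 * 2.51641 = 15.10 hours

15.10


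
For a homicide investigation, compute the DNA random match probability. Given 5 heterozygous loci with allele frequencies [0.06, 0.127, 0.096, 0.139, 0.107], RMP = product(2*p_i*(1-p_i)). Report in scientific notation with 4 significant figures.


Computing RMP for 5 loci:
Locus 1: 2 * 0.06 * 0.94 = 0.1128
Locus 2: 2 * 0.127 * 0.873 = 0.221742
Locus 3: 2 * 0.096 * 0.904 = 0.173568
Locus 4: 2 * 0.139 * 0.861 = 0.239358
Locus 5: 2 * 0.107 * 0.893 = 0.191102
RMP = 1.986e-04

1.986e-04


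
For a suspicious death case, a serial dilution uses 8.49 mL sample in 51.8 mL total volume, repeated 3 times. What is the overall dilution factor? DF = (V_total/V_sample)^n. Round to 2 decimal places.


Dilution factor calculation:
Single dilution = V_total / V_sample = 51.8 / 8.49 ≈ 6.101296
Number of dilutions = 3
Total DF = (51.8 / 8.49)^3 (full precision, rounded at the end) = 227.13

227.13


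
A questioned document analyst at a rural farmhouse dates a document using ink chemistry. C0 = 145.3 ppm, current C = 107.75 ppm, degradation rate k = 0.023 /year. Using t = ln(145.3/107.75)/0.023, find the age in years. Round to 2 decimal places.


Document age estimation:
C0/C = 145.3 / 107.75 = 1.348492
ln(C0/C) = 0.298987
t = 0.298987 / 0.023 = 13.00 years

13.00


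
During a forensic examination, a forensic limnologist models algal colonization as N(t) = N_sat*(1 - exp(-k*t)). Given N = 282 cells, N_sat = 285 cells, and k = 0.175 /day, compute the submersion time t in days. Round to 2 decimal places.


PMSI from diatom colonization curve:
N / N_sat = 282 / 285 = 0.989474
1 - N/N_sat = 0.010526
ln(1 - N/N_sat) = -4.553907
t = -ln(1 - N/N_sat) / k = -(-4.553907) / 0.175 = 26.02 days

26.02


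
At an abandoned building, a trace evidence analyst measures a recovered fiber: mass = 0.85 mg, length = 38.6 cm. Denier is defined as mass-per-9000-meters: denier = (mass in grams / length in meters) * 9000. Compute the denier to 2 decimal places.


Denier calculation:
Mass in grams = 0.85 mg / 1000 = 0.00085 g
Length in meters = 38.6 cm / 100 = 0.386 m
Linear density = mass / length = 0.00085 / 0.386 = 0.00220207 g/m
Denier = (g/m) * 9000 = 0.00220207 * 9000 = 19.82

19.82


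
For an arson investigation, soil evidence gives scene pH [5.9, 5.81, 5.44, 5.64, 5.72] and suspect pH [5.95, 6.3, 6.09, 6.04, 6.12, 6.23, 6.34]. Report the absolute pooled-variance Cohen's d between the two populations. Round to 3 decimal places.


Pooled-variance Cohen's d for soil pH comparison:
Scene mean = 28.51 / 5 = 5.702
Suspect mean = 43.07 / 7 = 6.152857
Scene sample variance s_s^2 = 0.03092
Suspect sample variance s_c^2 = 0.020257
Pooled variance = ((n_s-1)*s_s^2 + (n_c-1)*s_c^2) / (n_s + n_c - 2) = 0.024522
Pooled SD = sqrt(0.024522) = 0.156595
Mean difference = -0.450857
|d| = |-0.450857| / 0.156595 = 2.879

2.879


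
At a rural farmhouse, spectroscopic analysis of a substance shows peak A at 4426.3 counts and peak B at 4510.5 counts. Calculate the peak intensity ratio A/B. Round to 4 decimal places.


Spectral peak ratio:
Peak A = 4426.3 counts
Peak B = 4510.5 counts
Ratio = 4426.3 / 4510.5 = 0.9813

0.9813


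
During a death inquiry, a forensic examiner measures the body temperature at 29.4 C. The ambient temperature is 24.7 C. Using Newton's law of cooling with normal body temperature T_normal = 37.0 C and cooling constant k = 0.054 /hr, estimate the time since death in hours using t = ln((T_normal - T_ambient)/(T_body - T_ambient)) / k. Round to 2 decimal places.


Using Newton's law of cooling:
t = ln((T_normal - T_ambient) / (T_body - T_ambient)) / k
T_normal - T_ambient = 12.3
T_body - T_ambient = 4.7
Ratio = 2.617021
ln(ratio) = 0.962037
t = 0.962037 / 0.054 = 17.82 hours

17.82


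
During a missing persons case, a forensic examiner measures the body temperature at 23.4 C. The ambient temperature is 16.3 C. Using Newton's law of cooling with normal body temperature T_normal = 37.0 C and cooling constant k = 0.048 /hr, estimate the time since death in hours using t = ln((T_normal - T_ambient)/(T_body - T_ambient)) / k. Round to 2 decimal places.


Using Newton's law of cooling:
t = ln((T_normal - T_ambient) / (T_body - T_ambient)) / k
T_normal - T_ambient = 20.7
T_body - T_ambient = 7.1
Ratio = 2.915493
ln(ratio) = 1.070039
t = 1.070039 / 0.048 = 22.29 hours

22.29


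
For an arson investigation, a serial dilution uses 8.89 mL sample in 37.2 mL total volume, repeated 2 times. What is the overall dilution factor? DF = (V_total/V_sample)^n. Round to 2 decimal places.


Dilution factor calculation:
Single dilution = V_total / V_sample = 37.2 / 8.89 ≈ 4.184477
Number of dilutions = 2
Total DF = (37.2 / 8.89)^2 (full precision, rounded at the end) = 17.51

17.51


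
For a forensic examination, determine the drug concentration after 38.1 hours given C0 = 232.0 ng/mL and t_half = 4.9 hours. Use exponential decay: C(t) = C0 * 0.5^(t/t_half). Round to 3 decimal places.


Drug concentration decay:
Number of half-lives = t / t_half = 38.1 / 4.9 = 7.77551
Decay factor = 0.5^7.77551 = 0.00456392
C(t) = 232.0 * 0.00456392 = 1.059 ng/mL

1.059


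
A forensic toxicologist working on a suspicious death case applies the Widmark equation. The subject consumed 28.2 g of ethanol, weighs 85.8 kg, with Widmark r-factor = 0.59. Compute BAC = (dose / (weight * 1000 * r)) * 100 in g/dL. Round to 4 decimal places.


Applying the Widmark formula:
BAC = (dose_g / (body_wt * 1000 * r)) * 100
Denominator = 85.8 * 1000 * 0.59 = 50622
BAC = (28.2 / 50622) * 100
BAC = 0.0557 g/dL

0.0557


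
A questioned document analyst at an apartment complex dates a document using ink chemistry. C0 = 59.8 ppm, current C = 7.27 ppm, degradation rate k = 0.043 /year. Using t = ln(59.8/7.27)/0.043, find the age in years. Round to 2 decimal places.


Document age estimation:
C0/C = 59.8 / 7.27 = 8.225585
ln(C0/C) = 2.107249
t = 2.107249 / 0.043 = 49.01 years

49.01


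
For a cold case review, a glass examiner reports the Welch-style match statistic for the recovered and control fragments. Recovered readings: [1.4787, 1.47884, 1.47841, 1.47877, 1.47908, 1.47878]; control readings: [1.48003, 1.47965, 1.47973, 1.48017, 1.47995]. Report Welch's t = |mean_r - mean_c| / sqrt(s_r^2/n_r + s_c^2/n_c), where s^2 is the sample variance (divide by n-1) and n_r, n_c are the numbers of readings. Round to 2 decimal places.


Welch's t-criterion for glass RI comparison:
Recovered mean = sum / n_r = 8.87258 / 6 = 1.4787633
Control mean = sum / n_c = 7.39953 / 5 = 1.479906
Recovered sample variance s_r^2 = 4.70667e-08
Control sample variance s_c^2 = 4.588e-08
Welch SE (unpooled) = sqrt(s_r^2/n_r + s_c^2/n_c) = sqrt(7.84444e-09 + 9.176e-09) = sqrt(1.70204e-08) = 0.000130462
|mean_r - mean_c| = 0.00114267
t = 0.00114267 / 0.000130462 = 8.76

8.76


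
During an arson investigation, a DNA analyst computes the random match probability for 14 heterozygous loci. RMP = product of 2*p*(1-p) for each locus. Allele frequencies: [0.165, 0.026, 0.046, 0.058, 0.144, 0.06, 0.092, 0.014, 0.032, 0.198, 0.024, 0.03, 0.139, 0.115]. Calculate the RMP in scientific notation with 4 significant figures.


Computing RMP for 14 loci:
Locus 1: 2 * 0.165 * 0.835 = 0.27555
Locus 2: 2 * 0.026 * 0.974 = 0.050648
Locus 3: 2 * 0.046 * 0.954 = 0.087768
Locus 4: 2 * 0.058 * 0.942 = 0.109272
Locus 5: 2 * 0.144 * 0.856 = 0.246528
Locus 6: 2 * 0.06 * 0.94 = 0.1128
Locus 7: 2 * 0.092 * 0.908 = 0.167072
Locus 8: 2 * 0.014 * 0.986 = 0.027608
Locus 9: 2 * 0.032 * 0.968 = 0.061952
Locus 10: 2 * 0.198 * 0.802 = 0.317592
Locus 11: 2 * 0.024 * 0.976 = 0.046848
Locus 12: 2 * 0.03 * 0.97 = 0.0582
Locus 13: 2 * 0.139 * 0.861 = 0.239358
Locus 14: 2 * 0.115 * 0.885 = 0.20355
RMP = 4.487e-14

4.487e-14


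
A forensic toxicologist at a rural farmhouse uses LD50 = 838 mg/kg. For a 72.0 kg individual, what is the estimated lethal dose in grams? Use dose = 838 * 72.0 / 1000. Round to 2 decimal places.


Lethal dose calculation:
Lethal dose = LD50 * body_weight / 1000
= 838 * 72.0 / 1000
= 60336 / 1000
= 60.34 g

60.34


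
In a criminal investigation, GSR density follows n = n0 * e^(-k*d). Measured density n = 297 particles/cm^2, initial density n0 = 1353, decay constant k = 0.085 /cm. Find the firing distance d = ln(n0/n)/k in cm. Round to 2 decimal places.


GSR distance calculation:
n0/n = 1353 / 297 = 4.555556
ln(n0/n) = 1.516348
d = 1.516348 / 0.085 = 17.84 cm

17.84


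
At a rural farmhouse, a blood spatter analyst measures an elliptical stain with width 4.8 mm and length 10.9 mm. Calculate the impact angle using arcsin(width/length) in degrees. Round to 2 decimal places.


Blood spatter impact angle calculation:
width / length = 4.8 / 10.9 = 0.440367
angle = arcsin(0.440367)
angle = 26.13 degrees

26.13


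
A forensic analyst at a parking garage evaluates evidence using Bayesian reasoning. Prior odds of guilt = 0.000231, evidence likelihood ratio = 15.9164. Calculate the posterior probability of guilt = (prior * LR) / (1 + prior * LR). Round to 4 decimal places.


Bayesian evidence evaluation:
Posterior odds = prior_odds * LR = 0.000231 * 15.9164 = 0.003676688
Posterior probability = posterior_odds / (1 + posterior_odds)
= 0.003676688 / (1 + 0.003676688)
= 0.003676688 / 1.003676688
= 0.0037

0.0037


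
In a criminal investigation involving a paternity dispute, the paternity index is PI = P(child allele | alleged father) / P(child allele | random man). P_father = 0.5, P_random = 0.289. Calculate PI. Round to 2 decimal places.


Paternity Index calculation:
PI = P(allele|father) / P(allele|random)
PI = 0.5 / 0.289
PI = 1.73

1.73


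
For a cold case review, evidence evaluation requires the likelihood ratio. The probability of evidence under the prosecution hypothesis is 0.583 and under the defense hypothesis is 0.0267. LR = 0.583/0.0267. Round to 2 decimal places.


Likelihood ratio calculation:
LR = P(E|Hp) / P(E|Hd)
LR = 0.583 / 0.0267
LR = 21.84

21.84


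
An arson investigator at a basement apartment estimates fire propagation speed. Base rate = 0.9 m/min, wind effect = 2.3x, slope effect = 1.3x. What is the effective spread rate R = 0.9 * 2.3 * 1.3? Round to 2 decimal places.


Fire spread rate calculation:
R = R0 * wind_factor * slope_factor
= 0.9 * 2.3 * 1.3
= 2.07 * 1.3
= 2.69 m/min

2.69


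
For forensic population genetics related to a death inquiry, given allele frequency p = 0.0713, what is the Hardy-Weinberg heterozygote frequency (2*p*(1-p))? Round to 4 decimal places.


Hardy-Weinberg heterozygote frequency:
q = 1 - p = 1 - 0.0713 = 0.9287
2pq = 2 * 0.0713 * 0.9287 = 0.1324

0.1324


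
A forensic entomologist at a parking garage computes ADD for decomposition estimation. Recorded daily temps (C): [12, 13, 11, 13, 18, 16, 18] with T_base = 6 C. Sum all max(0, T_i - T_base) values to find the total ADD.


Computing ADD day by day:
Day 1: max(0, 12 - 6) = 6
Day 2: max(0, 13 - 6) = 7
Day 3: max(0, 11 - 6) = 5
Day 4: max(0, 13 - 6) = 7
Day 5: max(0, 18 - 6) = 12
Day 6: max(0, 16 - 6) = 10
Day 7: max(0, 18 - 6) = 12
Total ADD = 59

59


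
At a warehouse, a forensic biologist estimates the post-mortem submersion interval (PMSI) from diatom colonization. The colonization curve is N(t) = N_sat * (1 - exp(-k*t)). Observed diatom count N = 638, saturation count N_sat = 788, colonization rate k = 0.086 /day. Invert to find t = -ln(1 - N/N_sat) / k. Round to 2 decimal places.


PMSI from diatom colonization curve:
N / N_sat = 638 / 788 = 0.809645
1 - N/N_sat = 0.190355
ln(1 - N/N_sat) = -1.658865
t = -ln(1 - N/N_sat) / k = -(-1.658865) / 0.086 = 19.29 days

19.29


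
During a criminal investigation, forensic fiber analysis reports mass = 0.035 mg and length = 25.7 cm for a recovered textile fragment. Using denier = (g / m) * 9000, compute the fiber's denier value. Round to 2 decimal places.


Denier calculation:
Mass in grams = 0.035 mg / 1000 = 0.000035 g
Length in meters = 25.7 cm / 100 = 0.257 m
Linear density = mass / length = 0.000035 / 0.257 = 0.00013619 g/m
Denier = (g/m) * 9000 = 0.00013619 * 9000 = 1.23

1.23


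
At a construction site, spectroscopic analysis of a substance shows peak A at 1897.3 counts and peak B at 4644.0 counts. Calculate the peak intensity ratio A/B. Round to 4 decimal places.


Spectral peak ratio:
Peak A = 1897.3 counts
Peak B = 4644.0 counts
Ratio = 1897.3 / 4644.0 = 0.4085

0.4085


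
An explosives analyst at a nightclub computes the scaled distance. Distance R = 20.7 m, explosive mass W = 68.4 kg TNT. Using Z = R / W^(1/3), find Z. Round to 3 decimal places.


Scaled distance calculation:
W^(1/3) = 68.4^(1/3) = 4.089643
Z = R / W^(1/3) = 20.7 / 4.089643
Z = 5.062 m/kg^(1/3)

5.062
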